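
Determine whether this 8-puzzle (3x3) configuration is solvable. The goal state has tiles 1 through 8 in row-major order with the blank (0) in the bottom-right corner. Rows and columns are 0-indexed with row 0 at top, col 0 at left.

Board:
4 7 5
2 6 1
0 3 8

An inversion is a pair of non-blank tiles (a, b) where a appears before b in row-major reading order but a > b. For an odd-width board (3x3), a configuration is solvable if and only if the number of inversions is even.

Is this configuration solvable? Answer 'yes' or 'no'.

Answer: yes

Derivation:
Inversions (pairs i<j in row-major order where tile[i] > tile[j] > 0): 14
14 is even, so the puzzle is solvable.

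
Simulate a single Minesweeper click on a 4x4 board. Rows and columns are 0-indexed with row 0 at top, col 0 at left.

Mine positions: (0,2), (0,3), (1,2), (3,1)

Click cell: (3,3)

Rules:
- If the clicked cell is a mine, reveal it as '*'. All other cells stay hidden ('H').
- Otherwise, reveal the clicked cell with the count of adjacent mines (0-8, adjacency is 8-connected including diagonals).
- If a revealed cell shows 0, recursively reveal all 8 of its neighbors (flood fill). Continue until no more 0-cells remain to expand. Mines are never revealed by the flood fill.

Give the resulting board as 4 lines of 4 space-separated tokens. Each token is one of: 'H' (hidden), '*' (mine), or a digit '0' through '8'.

H H H H
H H H H
H H 2 1
H H 1 0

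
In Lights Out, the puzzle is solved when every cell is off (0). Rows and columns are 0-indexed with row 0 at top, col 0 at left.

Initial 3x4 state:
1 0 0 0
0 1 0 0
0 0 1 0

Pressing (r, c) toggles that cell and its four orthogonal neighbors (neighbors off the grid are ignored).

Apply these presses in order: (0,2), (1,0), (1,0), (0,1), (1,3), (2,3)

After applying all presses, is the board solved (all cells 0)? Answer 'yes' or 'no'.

After press 1 at (0,2):
1 1 1 1
0 1 1 0
0 0 1 0

After press 2 at (1,0):
0 1 1 1
1 0 1 0
1 0 1 0

After press 3 at (1,0):
1 1 1 1
0 1 1 0
0 0 1 0

After press 4 at (0,1):
0 0 0 1
0 0 1 0
0 0 1 0

After press 5 at (1,3):
0 0 0 0
0 0 0 1
0 0 1 1

After press 6 at (2,3):
0 0 0 0
0 0 0 0
0 0 0 0

Lights still on: 0

Answer: yes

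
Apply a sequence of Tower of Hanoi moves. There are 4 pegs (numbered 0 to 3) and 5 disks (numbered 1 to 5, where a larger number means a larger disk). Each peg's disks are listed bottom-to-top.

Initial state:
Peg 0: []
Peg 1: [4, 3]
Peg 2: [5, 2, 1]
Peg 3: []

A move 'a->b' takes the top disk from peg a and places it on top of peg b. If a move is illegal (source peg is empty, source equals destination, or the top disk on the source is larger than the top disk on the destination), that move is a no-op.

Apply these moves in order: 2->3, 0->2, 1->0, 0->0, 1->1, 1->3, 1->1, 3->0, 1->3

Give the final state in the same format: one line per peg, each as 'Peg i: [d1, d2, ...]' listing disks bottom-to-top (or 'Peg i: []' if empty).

After move 1 (2->3):
Peg 0: []
Peg 1: [4, 3]
Peg 2: [5, 2]
Peg 3: [1]

After move 2 (0->2):
Peg 0: []
Peg 1: [4, 3]
Peg 2: [5, 2]
Peg 3: [1]

After move 3 (1->0):
Peg 0: [3]
Peg 1: [4]
Peg 2: [5, 2]
Peg 3: [1]

After move 4 (0->0):
Peg 0: [3]
Peg 1: [4]
Peg 2: [5, 2]
Peg 3: [1]

After move 5 (1->1):
Peg 0: [3]
Peg 1: [4]
Peg 2: [5, 2]
Peg 3: [1]

After move 6 (1->3):
Peg 0: [3]
Peg 1: [4]
Peg 2: [5, 2]
Peg 3: [1]

After move 7 (1->1):
Peg 0: [3]
Peg 1: [4]
Peg 2: [5, 2]
Peg 3: [1]

After move 8 (3->0):
Peg 0: [3, 1]
Peg 1: [4]
Peg 2: [5, 2]
Peg 3: []

After move 9 (1->3):
Peg 0: [3, 1]
Peg 1: []
Peg 2: [5, 2]
Peg 3: [4]

Answer: Peg 0: [3, 1]
Peg 1: []
Peg 2: [5, 2]
Peg 3: [4]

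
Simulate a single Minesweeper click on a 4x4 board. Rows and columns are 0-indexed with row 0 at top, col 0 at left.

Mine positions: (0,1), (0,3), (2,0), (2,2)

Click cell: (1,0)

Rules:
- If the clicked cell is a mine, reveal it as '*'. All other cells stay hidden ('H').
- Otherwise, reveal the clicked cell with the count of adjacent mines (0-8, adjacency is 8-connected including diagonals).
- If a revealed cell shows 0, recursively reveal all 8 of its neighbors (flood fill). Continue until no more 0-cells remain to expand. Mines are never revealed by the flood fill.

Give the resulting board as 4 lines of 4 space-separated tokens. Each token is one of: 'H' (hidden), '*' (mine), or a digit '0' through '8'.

H H H H
2 H H H
H H H H
H H H H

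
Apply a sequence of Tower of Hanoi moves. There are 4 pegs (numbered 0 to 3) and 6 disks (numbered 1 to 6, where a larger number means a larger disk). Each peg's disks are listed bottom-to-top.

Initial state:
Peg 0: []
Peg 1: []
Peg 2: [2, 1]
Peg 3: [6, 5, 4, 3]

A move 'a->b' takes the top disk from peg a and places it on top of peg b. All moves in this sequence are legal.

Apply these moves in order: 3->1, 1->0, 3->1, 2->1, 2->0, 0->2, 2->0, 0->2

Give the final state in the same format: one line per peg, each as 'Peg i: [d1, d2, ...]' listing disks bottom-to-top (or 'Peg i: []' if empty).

After move 1 (3->1):
Peg 0: []
Peg 1: [3]
Peg 2: [2, 1]
Peg 3: [6, 5, 4]

After move 2 (1->0):
Peg 0: [3]
Peg 1: []
Peg 2: [2, 1]
Peg 3: [6, 5, 4]

After move 3 (3->1):
Peg 0: [3]
Peg 1: [4]
Peg 2: [2, 1]
Peg 3: [6, 5]

After move 4 (2->1):
Peg 0: [3]
Peg 1: [4, 1]
Peg 2: [2]
Peg 3: [6, 5]

After move 5 (2->0):
Peg 0: [3, 2]
Peg 1: [4, 1]
Peg 2: []
Peg 3: [6, 5]

After move 6 (0->2):
Peg 0: [3]
Peg 1: [4, 1]
Peg 2: [2]
Peg 3: [6, 5]

After move 7 (2->0):
Peg 0: [3, 2]
Peg 1: [4, 1]
Peg 2: []
Peg 3: [6, 5]

After move 8 (0->2):
Peg 0: [3]
Peg 1: [4, 1]
Peg 2: [2]
Peg 3: [6, 5]

Answer: Peg 0: [3]
Peg 1: [4, 1]
Peg 2: [2]
Peg 3: [6, 5]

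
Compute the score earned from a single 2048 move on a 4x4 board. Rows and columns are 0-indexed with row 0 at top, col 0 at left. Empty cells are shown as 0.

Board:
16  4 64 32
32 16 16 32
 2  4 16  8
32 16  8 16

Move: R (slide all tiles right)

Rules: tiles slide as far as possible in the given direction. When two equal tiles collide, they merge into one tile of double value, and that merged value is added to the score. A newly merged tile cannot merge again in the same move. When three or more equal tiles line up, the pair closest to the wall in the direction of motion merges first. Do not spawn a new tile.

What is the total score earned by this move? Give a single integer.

Answer: 32

Derivation:
Slide right:
row 0: [16, 4, 64, 32] -> [16, 4, 64, 32]  score +0 (running 0)
row 1: [32, 16, 16, 32] -> [0, 32, 32, 32]  score +32 (running 32)
row 2: [2, 4, 16, 8] -> [2, 4, 16, 8]  score +0 (running 32)
row 3: [32, 16, 8, 16] -> [32, 16, 8, 16]  score +0 (running 32)
Board after move:
16  4 64 32
 0 32 32 32
 2  4 16  8
32 16  8 16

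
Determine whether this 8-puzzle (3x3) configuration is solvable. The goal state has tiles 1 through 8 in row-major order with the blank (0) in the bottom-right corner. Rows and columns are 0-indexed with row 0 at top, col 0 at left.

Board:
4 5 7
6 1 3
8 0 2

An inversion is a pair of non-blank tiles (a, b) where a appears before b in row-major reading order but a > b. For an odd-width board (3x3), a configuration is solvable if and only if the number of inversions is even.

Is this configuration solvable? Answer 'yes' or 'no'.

Inversions (pairs i<j in row-major order where tile[i] > tile[j] > 0): 15
15 is odd, so the puzzle is not solvable.

Answer: no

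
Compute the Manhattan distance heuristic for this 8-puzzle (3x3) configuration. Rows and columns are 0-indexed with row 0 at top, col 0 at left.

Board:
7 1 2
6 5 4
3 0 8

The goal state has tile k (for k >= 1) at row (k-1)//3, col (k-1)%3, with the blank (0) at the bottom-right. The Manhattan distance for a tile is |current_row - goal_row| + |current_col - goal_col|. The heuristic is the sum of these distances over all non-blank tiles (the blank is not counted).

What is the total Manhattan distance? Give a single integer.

Answer: 13

Derivation:
Tile 7: at (0,0), goal (2,0), distance |0-2|+|0-0| = 2
Tile 1: at (0,1), goal (0,0), distance |0-0|+|1-0| = 1
Tile 2: at (0,2), goal (0,1), distance |0-0|+|2-1| = 1
Tile 6: at (1,0), goal (1,2), distance |1-1|+|0-2| = 2
Tile 5: at (1,1), goal (1,1), distance |1-1|+|1-1| = 0
Tile 4: at (1,2), goal (1,0), distance |1-1|+|2-0| = 2
Tile 3: at (2,0), goal (0,2), distance |2-0|+|0-2| = 4
Tile 8: at (2,2), goal (2,1), distance |2-2|+|2-1| = 1
Sum: 2 + 1 + 1 + 2 + 0 + 2 + 4 + 1 = 13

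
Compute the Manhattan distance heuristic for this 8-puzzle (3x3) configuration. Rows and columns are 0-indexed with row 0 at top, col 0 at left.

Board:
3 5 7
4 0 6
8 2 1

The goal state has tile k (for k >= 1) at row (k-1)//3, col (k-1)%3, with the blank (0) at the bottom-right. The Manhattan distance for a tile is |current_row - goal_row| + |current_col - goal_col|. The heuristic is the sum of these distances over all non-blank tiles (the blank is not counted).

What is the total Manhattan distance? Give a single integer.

Tile 3: at (0,0), goal (0,2), distance |0-0|+|0-2| = 2
Tile 5: at (0,1), goal (1,1), distance |0-1|+|1-1| = 1
Tile 7: at (0,2), goal (2,0), distance |0-2|+|2-0| = 4
Tile 4: at (1,0), goal (1,0), distance |1-1|+|0-0| = 0
Tile 6: at (1,2), goal (1,2), distance |1-1|+|2-2| = 0
Tile 8: at (2,0), goal (2,1), distance |2-2|+|0-1| = 1
Tile 2: at (2,1), goal (0,1), distance |2-0|+|1-1| = 2
Tile 1: at (2,2), goal (0,0), distance |2-0|+|2-0| = 4
Sum: 2 + 1 + 4 + 0 + 0 + 1 + 2 + 4 = 14

Answer: 14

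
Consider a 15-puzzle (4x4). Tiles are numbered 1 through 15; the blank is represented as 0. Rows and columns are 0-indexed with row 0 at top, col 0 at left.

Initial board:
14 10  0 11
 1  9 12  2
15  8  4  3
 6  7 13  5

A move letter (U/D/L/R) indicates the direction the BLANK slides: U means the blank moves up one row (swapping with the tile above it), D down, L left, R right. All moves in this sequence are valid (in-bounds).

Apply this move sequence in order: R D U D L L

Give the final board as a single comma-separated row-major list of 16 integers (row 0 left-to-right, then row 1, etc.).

After move 1 (R):
14 10 11  0
 1  9 12  2
15  8  4  3
 6  7 13  5

After move 2 (D):
14 10 11  2
 1  9 12  0
15  8  4  3
 6  7 13  5

After move 3 (U):
14 10 11  0
 1  9 12  2
15  8  4  3
 6  7 13  5

After move 4 (D):
14 10 11  2
 1  9 12  0
15  8  4  3
 6  7 13  5

After move 5 (L):
14 10 11  2
 1  9  0 12
15  8  4  3
 6  7 13  5

After move 6 (L):
14 10 11  2
 1  0  9 12
15  8  4  3
 6  7 13  5

Answer: 14, 10, 11, 2, 1, 0, 9, 12, 15, 8, 4, 3, 6, 7, 13, 5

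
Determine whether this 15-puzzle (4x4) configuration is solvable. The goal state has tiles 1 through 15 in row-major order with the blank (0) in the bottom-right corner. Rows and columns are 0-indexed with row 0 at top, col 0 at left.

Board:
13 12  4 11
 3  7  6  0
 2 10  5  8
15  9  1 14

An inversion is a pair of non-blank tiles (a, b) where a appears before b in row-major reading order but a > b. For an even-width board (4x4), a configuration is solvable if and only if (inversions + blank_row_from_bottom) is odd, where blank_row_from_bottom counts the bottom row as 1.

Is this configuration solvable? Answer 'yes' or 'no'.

Answer: no

Derivation:
Inversions: 55
Blank is in row 1 (0-indexed from top), which is row 3 counting from the bottom (bottom = 1).
55 + 3 = 58, which is even, so the puzzle is not solvable.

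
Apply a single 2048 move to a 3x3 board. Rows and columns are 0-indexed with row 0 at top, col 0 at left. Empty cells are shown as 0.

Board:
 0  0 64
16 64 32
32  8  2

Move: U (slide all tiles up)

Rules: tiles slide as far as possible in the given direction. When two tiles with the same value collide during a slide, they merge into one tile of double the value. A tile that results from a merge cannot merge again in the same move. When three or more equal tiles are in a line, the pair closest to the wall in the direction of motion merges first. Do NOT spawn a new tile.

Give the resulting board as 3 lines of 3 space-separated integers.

Answer: 16 64 64
32  8 32
 0  0  2

Derivation:
Slide up:
col 0: [0, 16, 32] -> [16, 32, 0]
col 1: [0, 64, 8] -> [64, 8, 0]
col 2: [64, 32, 2] -> [64, 32, 2]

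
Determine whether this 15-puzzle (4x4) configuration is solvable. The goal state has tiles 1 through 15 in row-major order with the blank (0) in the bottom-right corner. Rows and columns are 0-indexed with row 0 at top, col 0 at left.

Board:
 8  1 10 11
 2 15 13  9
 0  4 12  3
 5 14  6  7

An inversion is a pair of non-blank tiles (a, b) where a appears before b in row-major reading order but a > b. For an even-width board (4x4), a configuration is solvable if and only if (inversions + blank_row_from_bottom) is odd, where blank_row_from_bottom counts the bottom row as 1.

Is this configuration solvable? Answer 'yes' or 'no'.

Answer: yes

Derivation:
Inversions: 49
Blank is in row 2 (0-indexed from top), which is row 2 counting from the bottom (bottom = 1).
49 + 2 = 51, which is odd, so the puzzle is solvable.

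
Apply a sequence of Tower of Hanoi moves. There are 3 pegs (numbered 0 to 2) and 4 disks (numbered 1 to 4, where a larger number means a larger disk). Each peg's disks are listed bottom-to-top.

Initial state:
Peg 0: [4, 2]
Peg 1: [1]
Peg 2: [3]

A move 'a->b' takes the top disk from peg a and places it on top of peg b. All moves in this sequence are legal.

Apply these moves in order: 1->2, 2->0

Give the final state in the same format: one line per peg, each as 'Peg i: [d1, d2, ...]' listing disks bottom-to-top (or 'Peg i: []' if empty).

Answer: Peg 0: [4, 2, 1]
Peg 1: []
Peg 2: [3]

Derivation:
After move 1 (1->2):
Peg 0: [4, 2]
Peg 1: []
Peg 2: [3, 1]

After move 2 (2->0):
Peg 0: [4, 2, 1]
Peg 1: []
Peg 2: [3]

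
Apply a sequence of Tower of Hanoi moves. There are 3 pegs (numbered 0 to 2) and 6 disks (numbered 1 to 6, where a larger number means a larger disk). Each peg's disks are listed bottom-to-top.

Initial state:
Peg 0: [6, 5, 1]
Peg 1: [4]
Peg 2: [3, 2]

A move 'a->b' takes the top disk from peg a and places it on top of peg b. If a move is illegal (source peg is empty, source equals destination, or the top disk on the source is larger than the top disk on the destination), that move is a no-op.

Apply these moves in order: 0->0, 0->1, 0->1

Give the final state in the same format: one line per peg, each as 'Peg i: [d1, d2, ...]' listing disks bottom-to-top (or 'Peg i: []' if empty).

Answer: Peg 0: [6, 5]
Peg 1: [4, 1]
Peg 2: [3, 2]

Derivation:
After move 1 (0->0):
Peg 0: [6, 5, 1]
Peg 1: [4]
Peg 2: [3, 2]

After move 2 (0->1):
Peg 0: [6, 5]
Peg 1: [4, 1]
Peg 2: [3, 2]

After move 3 (0->1):
Peg 0: [6, 5]
Peg 1: [4, 1]
Peg 2: [3, 2]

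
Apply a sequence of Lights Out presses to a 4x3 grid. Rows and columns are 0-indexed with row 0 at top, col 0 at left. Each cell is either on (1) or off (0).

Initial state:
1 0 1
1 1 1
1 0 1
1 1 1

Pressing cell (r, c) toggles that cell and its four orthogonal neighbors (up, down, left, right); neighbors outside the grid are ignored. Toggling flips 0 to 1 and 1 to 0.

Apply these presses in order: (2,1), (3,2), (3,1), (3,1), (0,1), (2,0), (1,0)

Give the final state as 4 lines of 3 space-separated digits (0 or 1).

After press 1 at (2,1):
1 0 1
1 0 1
0 1 0
1 0 1

After press 2 at (3,2):
1 0 1
1 0 1
0 1 1
1 1 0

After press 3 at (3,1):
1 0 1
1 0 1
0 0 1
0 0 1

After press 4 at (3,1):
1 0 1
1 0 1
0 1 1
1 1 0

After press 5 at (0,1):
0 1 0
1 1 1
0 1 1
1 1 0

After press 6 at (2,0):
0 1 0
0 1 1
1 0 1
0 1 0

After press 7 at (1,0):
1 1 0
1 0 1
0 0 1
0 1 0

Answer: 1 1 0
1 0 1
0 0 1
0 1 0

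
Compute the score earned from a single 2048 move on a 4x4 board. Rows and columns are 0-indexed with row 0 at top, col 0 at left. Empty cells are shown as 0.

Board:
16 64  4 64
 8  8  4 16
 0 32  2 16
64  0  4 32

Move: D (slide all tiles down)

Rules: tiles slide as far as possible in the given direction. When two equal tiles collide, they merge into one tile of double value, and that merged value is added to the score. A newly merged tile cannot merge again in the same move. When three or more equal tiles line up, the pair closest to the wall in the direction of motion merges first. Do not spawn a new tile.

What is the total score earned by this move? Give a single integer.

Answer: 40

Derivation:
Slide down:
col 0: [16, 8, 0, 64] -> [0, 16, 8, 64]  score +0 (running 0)
col 1: [64, 8, 32, 0] -> [0, 64, 8, 32]  score +0 (running 0)
col 2: [4, 4, 2, 4] -> [0, 8, 2, 4]  score +8 (running 8)
col 3: [64, 16, 16, 32] -> [0, 64, 32, 32]  score +32 (running 40)
Board after move:
 0  0  0  0
16 64  8 64
 8  8  2 32
64 32  4 32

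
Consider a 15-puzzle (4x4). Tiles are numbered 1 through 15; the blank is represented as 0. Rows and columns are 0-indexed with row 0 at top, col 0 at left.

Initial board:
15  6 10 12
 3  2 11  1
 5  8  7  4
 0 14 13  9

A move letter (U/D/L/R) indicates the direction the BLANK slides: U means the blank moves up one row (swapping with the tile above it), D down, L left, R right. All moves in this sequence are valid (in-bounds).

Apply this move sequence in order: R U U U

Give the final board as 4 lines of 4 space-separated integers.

Answer: 15  0 10 12
 3  6 11  1
 5  2  7  4
14  8 13  9

Derivation:
After move 1 (R):
15  6 10 12
 3  2 11  1
 5  8  7  4
14  0 13  9

After move 2 (U):
15  6 10 12
 3  2 11  1
 5  0  7  4
14  8 13  9

After move 3 (U):
15  6 10 12
 3  0 11  1
 5  2  7  4
14  8 13  9

After move 4 (U):
15  0 10 12
 3  6 11  1
 5  2  7  4
14  8 13  9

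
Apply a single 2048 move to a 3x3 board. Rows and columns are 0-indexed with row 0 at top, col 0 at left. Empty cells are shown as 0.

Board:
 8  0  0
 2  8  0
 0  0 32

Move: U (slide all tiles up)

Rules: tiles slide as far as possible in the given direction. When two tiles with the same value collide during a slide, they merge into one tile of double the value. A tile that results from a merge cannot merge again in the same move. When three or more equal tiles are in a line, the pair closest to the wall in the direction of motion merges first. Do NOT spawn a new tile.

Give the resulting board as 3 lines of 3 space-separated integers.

Answer:  8  8 32
 2  0  0
 0  0  0

Derivation:
Slide up:
col 0: [8, 2, 0] -> [8, 2, 0]
col 1: [0, 8, 0] -> [8, 0, 0]
col 2: [0, 0, 32] -> [32, 0, 0]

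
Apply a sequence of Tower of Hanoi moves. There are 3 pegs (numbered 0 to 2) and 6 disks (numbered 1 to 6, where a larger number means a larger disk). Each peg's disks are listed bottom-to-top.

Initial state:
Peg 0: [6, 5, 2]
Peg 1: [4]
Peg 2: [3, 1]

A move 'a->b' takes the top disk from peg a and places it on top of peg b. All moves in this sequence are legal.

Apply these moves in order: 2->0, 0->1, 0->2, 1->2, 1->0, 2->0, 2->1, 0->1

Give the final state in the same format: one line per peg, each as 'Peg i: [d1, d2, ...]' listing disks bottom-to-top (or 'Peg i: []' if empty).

Answer: Peg 0: [6, 5, 4]
Peg 1: [2, 1]
Peg 2: [3]

Derivation:
After move 1 (2->0):
Peg 0: [6, 5, 2, 1]
Peg 1: [4]
Peg 2: [3]

After move 2 (0->1):
Peg 0: [6, 5, 2]
Peg 1: [4, 1]
Peg 2: [3]

After move 3 (0->2):
Peg 0: [6, 5]
Peg 1: [4, 1]
Peg 2: [3, 2]

After move 4 (1->2):
Peg 0: [6, 5]
Peg 1: [4]
Peg 2: [3, 2, 1]

After move 5 (1->0):
Peg 0: [6, 5, 4]
Peg 1: []
Peg 2: [3, 2, 1]

After move 6 (2->0):
Peg 0: [6, 5, 4, 1]
Peg 1: []
Peg 2: [3, 2]

After move 7 (2->1):
Peg 0: [6, 5, 4, 1]
Peg 1: [2]
Peg 2: [3]

After move 8 (0->1):
Peg 0: [6, 5, 4]
Peg 1: [2, 1]
Peg 2: [3]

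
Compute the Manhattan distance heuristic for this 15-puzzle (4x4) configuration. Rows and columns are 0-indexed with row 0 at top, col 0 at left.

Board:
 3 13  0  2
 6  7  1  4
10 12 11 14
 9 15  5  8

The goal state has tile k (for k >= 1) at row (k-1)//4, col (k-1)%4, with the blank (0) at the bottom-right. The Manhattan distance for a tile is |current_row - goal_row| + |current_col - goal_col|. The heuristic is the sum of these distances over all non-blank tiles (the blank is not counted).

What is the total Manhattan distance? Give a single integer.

Answer: 28

Derivation:
Tile 3: at (0,0), goal (0,2), distance |0-0|+|0-2| = 2
Tile 13: at (0,1), goal (3,0), distance |0-3|+|1-0| = 4
Tile 2: at (0,3), goal (0,1), distance |0-0|+|3-1| = 2
Tile 6: at (1,0), goal (1,1), distance |1-1|+|0-1| = 1
Tile 7: at (1,1), goal (1,2), distance |1-1|+|1-2| = 1
Tile 1: at (1,2), goal (0,0), distance |1-0|+|2-0| = 3
Tile 4: at (1,3), goal (0,3), distance |1-0|+|3-3| = 1
Tile 10: at (2,0), goal (2,1), distance |2-2|+|0-1| = 1
Tile 12: at (2,1), goal (2,3), distance |2-2|+|1-3| = 2
Tile 11: at (2,2), goal (2,2), distance |2-2|+|2-2| = 0
Tile 14: at (2,3), goal (3,1), distance |2-3|+|3-1| = 3
Tile 9: at (3,0), goal (2,0), distance |3-2|+|0-0| = 1
Tile 15: at (3,1), goal (3,2), distance |3-3|+|1-2| = 1
Tile 5: at (3,2), goal (1,0), distance |3-1|+|2-0| = 4
Tile 8: at (3,3), goal (1,3), distance |3-1|+|3-3| = 2
Sum: 2 + 4 + 2 + 1 + 1 + 3 + 1 + 1 + 2 + 0 + 3 + 1 + 1 + 4 + 2 = 28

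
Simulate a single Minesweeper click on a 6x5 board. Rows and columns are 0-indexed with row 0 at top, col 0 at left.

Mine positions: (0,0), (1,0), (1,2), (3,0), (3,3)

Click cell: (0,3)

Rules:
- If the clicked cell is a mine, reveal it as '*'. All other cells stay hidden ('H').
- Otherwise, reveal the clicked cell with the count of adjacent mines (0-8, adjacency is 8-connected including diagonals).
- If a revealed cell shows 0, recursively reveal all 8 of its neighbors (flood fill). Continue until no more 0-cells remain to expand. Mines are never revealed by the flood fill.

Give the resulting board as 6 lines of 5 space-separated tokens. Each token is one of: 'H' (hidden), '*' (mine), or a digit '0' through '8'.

H H H 1 H
H H H H H
H H H H H
H H H H H
H H H H H
H H H H H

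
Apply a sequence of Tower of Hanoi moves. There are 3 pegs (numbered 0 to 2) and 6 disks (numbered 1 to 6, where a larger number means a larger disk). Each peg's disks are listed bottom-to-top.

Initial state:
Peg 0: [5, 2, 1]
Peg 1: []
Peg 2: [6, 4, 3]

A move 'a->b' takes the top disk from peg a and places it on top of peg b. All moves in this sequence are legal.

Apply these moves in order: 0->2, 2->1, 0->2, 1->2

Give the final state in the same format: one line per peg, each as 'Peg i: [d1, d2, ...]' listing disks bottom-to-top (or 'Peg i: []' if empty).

Answer: Peg 0: [5]
Peg 1: []
Peg 2: [6, 4, 3, 2, 1]

Derivation:
After move 1 (0->2):
Peg 0: [5, 2]
Peg 1: []
Peg 2: [6, 4, 3, 1]

After move 2 (2->1):
Peg 0: [5, 2]
Peg 1: [1]
Peg 2: [6, 4, 3]

After move 3 (0->2):
Peg 0: [5]
Peg 1: [1]
Peg 2: [6, 4, 3, 2]

After move 4 (1->2):
Peg 0: [5]
Peg 1: []
Peg 2: [6, 4, 3, 2, 1]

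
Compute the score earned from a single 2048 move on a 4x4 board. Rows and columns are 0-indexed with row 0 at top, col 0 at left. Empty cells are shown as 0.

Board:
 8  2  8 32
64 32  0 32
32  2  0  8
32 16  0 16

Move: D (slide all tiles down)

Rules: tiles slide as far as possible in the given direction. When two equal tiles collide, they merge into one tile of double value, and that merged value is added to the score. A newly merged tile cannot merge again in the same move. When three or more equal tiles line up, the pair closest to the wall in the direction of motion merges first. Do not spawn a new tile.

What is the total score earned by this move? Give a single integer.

Answer: 128

Derivation:
Slide down:
col 0: [8, 64, 32, 32] -> [0, 8, 64, 64]  score +64 (running 64)
col 1: [2, 32, 2, 16] -> [2, 32, 2, 16]  score +0 (running 64)
col 2: [8, 0, 0, 0] -> [0, 0, 0, 8]  score +0 (running 64)
col 3: [32, 32, 8, 16] -> [0, 64, 8, 16]  score +64 (running 128)
Board after move:
 0  2  0  0
 8 32  0 64
64  2  0  8
64 16  8 16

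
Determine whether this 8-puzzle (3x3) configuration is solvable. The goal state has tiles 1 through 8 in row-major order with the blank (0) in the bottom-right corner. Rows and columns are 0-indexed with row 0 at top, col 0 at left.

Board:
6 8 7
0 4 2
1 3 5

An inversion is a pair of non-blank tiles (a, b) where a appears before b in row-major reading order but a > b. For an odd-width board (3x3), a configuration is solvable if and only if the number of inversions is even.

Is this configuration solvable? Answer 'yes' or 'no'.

Answer: yes

Derivation:
Inversions (pairs i<j in row-major order where tile[i] > tile[j] > 0): 20
20 is even, so the puzzle is solvable.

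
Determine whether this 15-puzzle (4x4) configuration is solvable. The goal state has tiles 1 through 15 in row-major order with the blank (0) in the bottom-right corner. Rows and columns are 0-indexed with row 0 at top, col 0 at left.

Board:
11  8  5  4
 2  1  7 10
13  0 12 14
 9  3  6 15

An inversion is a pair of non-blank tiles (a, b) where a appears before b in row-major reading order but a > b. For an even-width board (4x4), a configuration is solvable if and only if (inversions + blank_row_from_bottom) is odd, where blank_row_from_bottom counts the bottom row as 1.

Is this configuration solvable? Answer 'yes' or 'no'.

Inversions: 42
Blank is in row 2 (0-indexed from top), which is row 2 counting from the bottom (bottom = 1).
42 + 2 = 44, which is even, so the puzzle is not solvable.

Answer: no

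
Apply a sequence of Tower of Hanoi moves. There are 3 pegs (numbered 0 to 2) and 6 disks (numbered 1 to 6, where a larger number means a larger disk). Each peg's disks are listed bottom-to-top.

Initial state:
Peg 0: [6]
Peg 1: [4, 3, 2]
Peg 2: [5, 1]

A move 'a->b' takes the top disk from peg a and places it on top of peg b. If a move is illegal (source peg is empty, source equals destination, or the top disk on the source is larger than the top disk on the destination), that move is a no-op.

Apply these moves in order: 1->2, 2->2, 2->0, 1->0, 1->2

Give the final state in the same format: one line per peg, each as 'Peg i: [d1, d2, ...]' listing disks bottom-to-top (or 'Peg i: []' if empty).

After move 1 (1->2):
Peg 0: [6]
Peg 1: [4, 3, 2]
Peg 2: [5, 1]

After move 2 (2->2):
Peg 0: [6]
Peg 1: [4, 3, 2]
Peg 2: [5, 1]

After move 3 (2->0):
Peg 0: [6, 1]
Peg 1: [4, 3, 2]
Peg 2: [5]

After move 4 (1->0):
Peg 0: [6, 1]
Peg 1: [4, 3, 2]
Peg 2: [5]

After move 5 (1->2):
Peg 0: [6, 1]
Peg 1: [4, 3]
Peg 2: [5, 2]

Answer: Peg 0: [6, 1]
Peg 1: [4, 3]
Peg 2: [5, 2]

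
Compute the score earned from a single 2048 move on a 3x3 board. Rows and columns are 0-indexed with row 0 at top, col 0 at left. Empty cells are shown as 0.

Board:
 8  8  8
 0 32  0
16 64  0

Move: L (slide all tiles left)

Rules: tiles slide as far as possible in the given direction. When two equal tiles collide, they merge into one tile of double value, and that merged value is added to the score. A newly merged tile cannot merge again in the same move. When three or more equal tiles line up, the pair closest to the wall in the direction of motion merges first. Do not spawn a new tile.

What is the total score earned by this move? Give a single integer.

Answer: 16

Derivation:
Slide left:
row 0: [8, 8, 8] -> [16, 8, 0]  score +16 (running 16)
row 1: [0, 32, 0] -> [32, 0, 0]  score +0 (running 16)
row 2: [16, 64, 0] -> [16, 64, 0]  score +0 (running 16)
Board after move:
16  8  0
32  0  0
16 64  0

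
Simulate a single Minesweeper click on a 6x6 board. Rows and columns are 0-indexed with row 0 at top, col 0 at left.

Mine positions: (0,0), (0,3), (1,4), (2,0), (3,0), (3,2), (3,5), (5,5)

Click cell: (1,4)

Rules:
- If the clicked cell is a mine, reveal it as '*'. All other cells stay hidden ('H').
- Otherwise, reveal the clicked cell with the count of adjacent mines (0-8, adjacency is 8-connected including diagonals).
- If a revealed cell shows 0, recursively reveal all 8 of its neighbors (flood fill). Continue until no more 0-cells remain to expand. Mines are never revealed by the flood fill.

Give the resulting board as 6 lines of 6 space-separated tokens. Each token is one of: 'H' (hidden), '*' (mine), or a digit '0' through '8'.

H H H H H H
H H H H * H
H H H H H H
H H H H H H
H H H H H H
H H H H H H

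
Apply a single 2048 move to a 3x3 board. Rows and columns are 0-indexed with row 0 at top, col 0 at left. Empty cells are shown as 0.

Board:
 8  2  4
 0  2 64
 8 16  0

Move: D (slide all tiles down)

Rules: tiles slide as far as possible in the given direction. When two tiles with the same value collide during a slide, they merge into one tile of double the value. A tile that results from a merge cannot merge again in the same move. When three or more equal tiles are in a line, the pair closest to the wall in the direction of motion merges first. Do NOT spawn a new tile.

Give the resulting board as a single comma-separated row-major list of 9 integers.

Slide down:
col 0: [8, 0, 8] -> [0, 0, 16]
col 1: [2, 2, 16] -> [0, 4, 16]
col 2: [4, 64, 0] -> [0, 4, 64]

Answer: 0, 0, 0, 0, 4, 4, 16, 16, 64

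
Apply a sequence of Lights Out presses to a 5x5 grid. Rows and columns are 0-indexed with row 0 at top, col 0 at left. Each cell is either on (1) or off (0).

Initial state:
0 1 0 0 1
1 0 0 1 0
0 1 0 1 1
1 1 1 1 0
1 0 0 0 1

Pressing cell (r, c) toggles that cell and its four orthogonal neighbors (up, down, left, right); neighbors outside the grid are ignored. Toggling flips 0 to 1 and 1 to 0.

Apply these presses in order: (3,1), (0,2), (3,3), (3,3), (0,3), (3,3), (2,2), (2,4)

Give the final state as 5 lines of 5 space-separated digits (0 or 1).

After press 1 at (3,1):
0 1 0 0 1
1 0 0 1 0
0 0 0 1 1
0 0 0 1 0
1 1 0 0 1

After press 2 at (0,2):
0 0 1 1 1
1 0 1 1 0
0 0 0 1 1
0 0 0 1 0
1 1 0 0 1

After press 3 at (3,3):
0 0 1 1 1
1 0 1 1 0
0 0 0 0 1
0 0 1 0 1
1 1 0 1 1

After press 4 at (3,3):
0 0 1 1 1
1 0 1 1 0
0 0 0 1 1
0 0 0 1 0
1 1 0 0 1

After press 5 at (0,3):
0 0 0 0 0
1 0 1 0 0
0 0 0 1 1
0 0 0 1 0
1 1 0 0 1

After press 6 at (3,3):
0 0 0 0 0
1 0 1 0 0
0 0 0 0 1
0 0 1 0 1
1 1 0 1 1

After press 7 at (2,2):
0 0 0 0 0
1 0 0 0 0
0 1 1 1 1
0 0 0 0 1
1 1 0 1 1

After press 8 at (2,4):
0 0 0 0 0
1 0 0 0 1
0 1 1 0 0
0 0 0 0 0
1 1 0 1 1

Answer: 0 0 0 0 0
1 0 0 0 1
0 1 1 0 0
0 0 0 0 0
1 1 0 1 1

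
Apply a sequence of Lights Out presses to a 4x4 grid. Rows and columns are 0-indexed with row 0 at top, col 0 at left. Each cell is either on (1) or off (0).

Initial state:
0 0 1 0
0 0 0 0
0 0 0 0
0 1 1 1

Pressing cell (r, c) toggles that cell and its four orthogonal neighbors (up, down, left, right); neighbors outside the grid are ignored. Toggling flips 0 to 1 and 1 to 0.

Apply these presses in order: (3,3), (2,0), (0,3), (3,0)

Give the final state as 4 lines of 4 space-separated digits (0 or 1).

After press 1 at (3,3):
0 0 1 0
0 0 0 0
0 0 0 1
0 1 0 0

After press 2 at (2,0):
0 0 1 0
1 0 0 0
1 1 0 1
1 1 0 0

After press 3 at (0,3):
0 0 0 1
1 0 0 1
1 1 0 1
1 1 0 0

After press 4 at (3,0):
0 0 0 1
1 0 0 1
0 1 0 1
0 0 0 0

Answer: 0 0 0 1
1 0 0 1
0 1 0 1
0 0 0 0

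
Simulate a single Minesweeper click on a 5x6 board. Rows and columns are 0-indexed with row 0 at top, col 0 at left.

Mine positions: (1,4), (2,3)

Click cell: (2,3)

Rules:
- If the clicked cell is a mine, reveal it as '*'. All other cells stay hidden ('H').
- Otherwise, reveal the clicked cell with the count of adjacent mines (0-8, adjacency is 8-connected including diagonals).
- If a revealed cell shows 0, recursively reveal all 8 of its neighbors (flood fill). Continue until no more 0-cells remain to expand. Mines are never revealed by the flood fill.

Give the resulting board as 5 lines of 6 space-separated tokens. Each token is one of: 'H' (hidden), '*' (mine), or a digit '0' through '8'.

H H H H H H
H H H H H H
H H H * H H
H H H H H H
H H H H H H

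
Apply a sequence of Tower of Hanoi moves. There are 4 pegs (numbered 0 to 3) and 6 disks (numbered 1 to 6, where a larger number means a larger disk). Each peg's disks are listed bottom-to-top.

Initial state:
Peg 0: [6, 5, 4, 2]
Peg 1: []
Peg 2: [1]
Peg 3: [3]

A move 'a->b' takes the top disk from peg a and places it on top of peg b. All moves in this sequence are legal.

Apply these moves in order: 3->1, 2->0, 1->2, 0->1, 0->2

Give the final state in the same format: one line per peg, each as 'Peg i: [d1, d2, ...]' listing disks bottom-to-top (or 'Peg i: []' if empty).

Answer: Peg 0: [6, 5, 4]
Peg 1: [1]
Peg 2: [3, 2]
Peg 3: []

Derivation:
After move 1 (3->1):
Peg 0: [6, 5, 4, 2]
Peg 1: [3]
Peg 2: [1]
Peg 3: []

After move 2 (2->0):
Peg 0: [6, 5, 4, 2, 1]
Peg 1: [3]
Peg 2: []
Peg 3: []

After move 3 (1->2):
Peg 0: [6, 5, 4, 2, 1]
Peg 1: []
Peg 2: [3]
Peg 3: []

After move 4 (0->1):
Peg 0: [6, 5, 4, 2]
Peg 1: [1]
Peg 2: [3]
Peg 3: []

After move 5 (0->2):
Peg 0: [6, 5, 4]
Peg 1: [1]
Peg 2: [3, 2]
Peg 3: []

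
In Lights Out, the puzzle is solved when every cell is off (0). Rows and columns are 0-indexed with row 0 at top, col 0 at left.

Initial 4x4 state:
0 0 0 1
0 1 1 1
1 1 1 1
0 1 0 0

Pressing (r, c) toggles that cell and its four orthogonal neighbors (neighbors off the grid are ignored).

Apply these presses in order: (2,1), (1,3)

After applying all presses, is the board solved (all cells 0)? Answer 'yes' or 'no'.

Answer: yes

Derivation:
After press 1 at (2,1):
0 0 0 1
0 0 1 1
0 0 0 1
0 0 0 0

After press 2 at (1,3):
0 0 0 0
0 0 0 0
0 0 0 0
0 0 0 0

Lights still on: 0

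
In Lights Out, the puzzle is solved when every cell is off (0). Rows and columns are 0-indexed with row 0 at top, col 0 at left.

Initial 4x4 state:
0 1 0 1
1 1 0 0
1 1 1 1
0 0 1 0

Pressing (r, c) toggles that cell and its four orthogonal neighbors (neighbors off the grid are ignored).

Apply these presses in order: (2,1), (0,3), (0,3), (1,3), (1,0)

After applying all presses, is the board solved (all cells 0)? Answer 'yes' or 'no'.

Answer: no

Derivation:
After press 1 at (2,1):
0 1 0 1
1 0 0 0
0 0 0 1
0 1 1 0

After press 2 at (0,3):
0 1 1 0
1 0 0 1
0 0 0 1
0 1 1 0

After press 3 at (0,3):
0 1 0 1
1 0 0 0
0 0 0 1
0 1 1 0

After press 4 at (1,3):
0 1 0 0
1 0 1 1
0 0 0 0
0 1 1 0

After press 5 at (1,0):
1 1 0 0
0 1 1 1
1 0 0 0
0 1 1 0

Lights still on: 8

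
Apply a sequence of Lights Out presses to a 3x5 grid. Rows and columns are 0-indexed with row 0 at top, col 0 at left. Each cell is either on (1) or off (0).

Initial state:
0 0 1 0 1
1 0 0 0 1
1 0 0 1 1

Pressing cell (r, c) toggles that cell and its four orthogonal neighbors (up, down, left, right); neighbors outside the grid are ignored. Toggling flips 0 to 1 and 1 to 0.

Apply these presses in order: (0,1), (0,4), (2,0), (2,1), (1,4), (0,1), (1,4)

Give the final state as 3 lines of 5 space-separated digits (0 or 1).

After press 1 at (0,1):
1 1 0 0 1
1 1 0 0 1
1 0 0 1 1

After press 2 at (0,4):
1 1 0 1 0
1 1 0 0 0
1 0 0 1 1

After press 3 at (2,0):
1 1 0 1 0
0 1 0 0 0
0 1 0 1 1

After press 4 at (2,1):
1 1 0 1 0
0 0 0 0 0
1 0 1 1 1

After press 5 at (1,4):
1 1 0 1 1
0 0 0 1 1
1 0 1 1 0

After press 6 at (0,1):
0 0 1 1 1
0 1 0 1 1
1 0 1 1 0

After press 7 at (1,4):
0 0 1 1 0
0 1 0 0 0
1 0 1 1 1

Answer: 0 0 1 1 0
0 1 0 0 0
1 0 1 1 1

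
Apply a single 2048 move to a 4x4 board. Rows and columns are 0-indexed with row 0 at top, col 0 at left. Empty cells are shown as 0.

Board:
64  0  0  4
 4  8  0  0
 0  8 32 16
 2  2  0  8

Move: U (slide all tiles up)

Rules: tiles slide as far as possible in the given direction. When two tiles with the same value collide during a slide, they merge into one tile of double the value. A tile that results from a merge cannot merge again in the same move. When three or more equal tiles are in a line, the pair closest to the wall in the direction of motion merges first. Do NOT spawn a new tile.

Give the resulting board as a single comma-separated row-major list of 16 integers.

Answer: 64, 16, 32, 4, 4, 2, 0, 16, 2, 0, 0, 8, 0, 0, 0, 0

Derivation:
Slide up:
col 0: [64, 4, 0, 2] -> [64, 4, 2, 0]
col 1: [0, 8, 8, 2] -> [16, 2, 0, 0]
col 2: [0, 0, 32, 0] -> [32, 0, 0, 0]
col 3: [4, 0, 16, 8] -> [4, 16, 8, 0]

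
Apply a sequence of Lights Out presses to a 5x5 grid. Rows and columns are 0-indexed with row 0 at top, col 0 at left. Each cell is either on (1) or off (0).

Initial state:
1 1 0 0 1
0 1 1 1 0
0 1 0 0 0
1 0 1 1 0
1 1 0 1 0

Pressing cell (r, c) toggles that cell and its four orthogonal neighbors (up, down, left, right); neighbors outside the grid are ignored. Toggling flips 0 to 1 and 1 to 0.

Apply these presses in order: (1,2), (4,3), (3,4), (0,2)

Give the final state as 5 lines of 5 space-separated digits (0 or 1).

Answer: 1 0 0 1 1
0 0 1 0 0
0 1 1 0 1
1 0 1 1 1
1 1 1 0 0

Derivation:
After press 1 at (1,2):
1 1 1 0 1
0 0 0 0 0
0 1 1 0 0
1 0 1 1 0
1 1 0 1 0

After press 2 at (4,3):
1 1 1 0 1
0 0 0 0 0
0 1 1 0 0
1 0 1 0 0
1 1 1 0 1

After press 3 at (3,4):
1 1 1 0 1
0 0 0 0 0
0 1 1 0 1
1 0 1 1 1
1 1 1 0 0

After press 4 at (0,2):
1 0 0 1 1
0 0 1 0 0
0 1 1 0 1
1 0 1 1 1
1 1 1 0 0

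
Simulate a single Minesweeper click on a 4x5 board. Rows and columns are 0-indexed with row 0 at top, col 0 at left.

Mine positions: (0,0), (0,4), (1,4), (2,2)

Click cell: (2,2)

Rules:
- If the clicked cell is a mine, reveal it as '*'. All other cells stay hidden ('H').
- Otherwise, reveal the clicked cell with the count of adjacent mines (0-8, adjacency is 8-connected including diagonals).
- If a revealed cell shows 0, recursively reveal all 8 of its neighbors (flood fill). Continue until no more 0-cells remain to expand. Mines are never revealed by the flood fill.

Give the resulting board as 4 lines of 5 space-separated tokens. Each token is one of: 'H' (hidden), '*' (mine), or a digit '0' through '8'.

H H H H H
H H H H H
H H * H H
H H H H H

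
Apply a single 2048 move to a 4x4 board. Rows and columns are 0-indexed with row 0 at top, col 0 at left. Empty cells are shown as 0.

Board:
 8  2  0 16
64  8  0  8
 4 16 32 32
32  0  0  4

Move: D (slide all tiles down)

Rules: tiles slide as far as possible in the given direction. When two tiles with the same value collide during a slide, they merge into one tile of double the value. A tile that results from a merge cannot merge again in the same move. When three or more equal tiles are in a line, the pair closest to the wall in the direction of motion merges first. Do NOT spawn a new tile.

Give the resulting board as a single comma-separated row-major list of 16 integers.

Answer: 8, 0, 0, 16, 64, 2, 0, 8, 4, 8, 0, 32, 32, 16, 32, 4

Derivation:
Slide down:
col 0: [8, 64, 4, 32] -> [8, 64, 4, 32]
col 1: [2, 8, 16, 0] -> [0, 2, 8, 16]
col 2: [0, 0, 32, 0] -> [0, 0, 0, 32]
col 3: [16, 8, 32, 4] -> [16, 8, 32, 4]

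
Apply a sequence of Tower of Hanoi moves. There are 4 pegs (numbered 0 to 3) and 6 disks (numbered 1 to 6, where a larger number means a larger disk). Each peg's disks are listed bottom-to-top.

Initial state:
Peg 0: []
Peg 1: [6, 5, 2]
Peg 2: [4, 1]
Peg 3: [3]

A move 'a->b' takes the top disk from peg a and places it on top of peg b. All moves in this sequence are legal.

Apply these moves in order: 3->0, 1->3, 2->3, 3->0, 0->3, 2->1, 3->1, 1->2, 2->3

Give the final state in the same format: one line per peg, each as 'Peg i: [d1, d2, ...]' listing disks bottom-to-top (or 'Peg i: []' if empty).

Answer: Peg 0: [3]
Peg 1: [6, 5, 4]
Peg 2: []
Peg 3: [2, 1]

Derivation:
After move 1 (3->0):
Peg 0: [3]
Peg 1: [6, 5, 2]
Peg 2: [4, 1]
Peg 3: []

After move 2 (1->3):
Peg 0: [3]
Peg 1: [6, 5]
Peg 2: [4, 1]
Peg 3: [2]

After move 3 (2->3):
Peg 0: [3]
Peg 1: [6, 5]
Peg 2: [4]
Peg 3: [2, 1]

After move 4 (3->0):
Peg 0: [3, 1]
Peg 1: [6, 5]
Peg 2: [4]
Peg 3: [2]

After move 5 (0->3):
Peg 0: [3]
Peg 1: [6, 5]
Peg 2: [4]
Peg 3: [2, 1]

After move 6 (2->1):
Peg 0: [3]
Peg 1: [6, 5, 4]
Peg 2: []
Peg 3: [2, 1]

After move 7 (3->1):
Peg 0: [3]
Peg 1: [6, 5, 4, 1]
Peg 2: []
Peg 3: [2]

After move 8 (1->2):
Peg 0: [3]
Peg 1: [6, 5, 4]
Peg 2: [1]
Peg 3: [2]

After move 9 (2->3):
Peg 0: [3]
Peg 1: [6, 5, 4]
Peg 2: []
Peg 3: [2, 1]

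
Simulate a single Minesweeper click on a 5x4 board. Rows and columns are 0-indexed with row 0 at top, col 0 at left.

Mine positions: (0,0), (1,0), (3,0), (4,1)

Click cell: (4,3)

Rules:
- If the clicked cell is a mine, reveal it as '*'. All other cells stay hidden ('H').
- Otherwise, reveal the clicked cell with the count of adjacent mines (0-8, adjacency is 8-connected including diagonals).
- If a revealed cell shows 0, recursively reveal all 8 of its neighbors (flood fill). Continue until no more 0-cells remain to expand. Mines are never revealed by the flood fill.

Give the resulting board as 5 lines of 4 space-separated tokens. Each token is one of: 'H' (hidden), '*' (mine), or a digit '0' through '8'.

H 2 0 0
H 2 0 0
H 2 0 0
H 2 1 0
H H 1 0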